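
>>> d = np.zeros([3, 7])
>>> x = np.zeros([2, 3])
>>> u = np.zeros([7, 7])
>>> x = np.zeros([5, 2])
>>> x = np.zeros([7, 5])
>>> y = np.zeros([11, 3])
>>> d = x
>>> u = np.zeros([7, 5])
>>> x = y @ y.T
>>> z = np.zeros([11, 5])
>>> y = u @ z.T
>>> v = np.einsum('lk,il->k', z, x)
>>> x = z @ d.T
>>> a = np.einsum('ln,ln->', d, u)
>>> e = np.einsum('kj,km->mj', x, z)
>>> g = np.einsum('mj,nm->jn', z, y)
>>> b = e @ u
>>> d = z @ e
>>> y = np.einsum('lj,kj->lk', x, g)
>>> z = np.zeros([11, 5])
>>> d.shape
(11, 7)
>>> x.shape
(11, 7)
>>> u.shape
(7, 5)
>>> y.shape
(11, 5)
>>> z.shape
(11, 5)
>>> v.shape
(5,)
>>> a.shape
()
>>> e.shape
(5, 7)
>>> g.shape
(5, 7)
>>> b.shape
(5, 5)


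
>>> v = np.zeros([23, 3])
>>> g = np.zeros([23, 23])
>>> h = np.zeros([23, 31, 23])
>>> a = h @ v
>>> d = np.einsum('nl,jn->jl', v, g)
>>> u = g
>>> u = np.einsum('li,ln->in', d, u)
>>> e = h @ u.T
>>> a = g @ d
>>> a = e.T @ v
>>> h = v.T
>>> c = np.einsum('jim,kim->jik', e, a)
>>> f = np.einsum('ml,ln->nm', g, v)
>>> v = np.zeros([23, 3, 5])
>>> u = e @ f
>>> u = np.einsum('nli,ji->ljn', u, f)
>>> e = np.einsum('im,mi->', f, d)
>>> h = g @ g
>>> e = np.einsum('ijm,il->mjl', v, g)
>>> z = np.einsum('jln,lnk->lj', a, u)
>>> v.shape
(23, 3, 5)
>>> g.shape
(23, 23)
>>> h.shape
(23, 23)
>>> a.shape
(3, 31, 3)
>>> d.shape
(23, 3)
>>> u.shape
(31, 3, 23)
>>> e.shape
(5, 3, 23)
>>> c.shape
(23, 31, 3)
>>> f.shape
(3, 23)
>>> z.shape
(31, 3)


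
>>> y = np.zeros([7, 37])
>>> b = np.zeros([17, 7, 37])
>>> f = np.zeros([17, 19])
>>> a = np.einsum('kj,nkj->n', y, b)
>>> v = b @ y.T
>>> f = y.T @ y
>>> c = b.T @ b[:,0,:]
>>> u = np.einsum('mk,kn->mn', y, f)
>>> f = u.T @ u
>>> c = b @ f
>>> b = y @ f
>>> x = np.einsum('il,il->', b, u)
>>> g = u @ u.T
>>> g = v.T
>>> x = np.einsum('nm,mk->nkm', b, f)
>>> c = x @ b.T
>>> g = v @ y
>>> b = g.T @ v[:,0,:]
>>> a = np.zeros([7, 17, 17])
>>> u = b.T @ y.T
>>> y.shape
(7, 37)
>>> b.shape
(37, 7, 7)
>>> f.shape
(37, 37)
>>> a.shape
(7, 17, 17)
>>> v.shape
(17, 7, 7)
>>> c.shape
(7, 37, 7)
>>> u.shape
(7, 7, 7)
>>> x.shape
(7, 37, 37)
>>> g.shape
(17, 7, 37)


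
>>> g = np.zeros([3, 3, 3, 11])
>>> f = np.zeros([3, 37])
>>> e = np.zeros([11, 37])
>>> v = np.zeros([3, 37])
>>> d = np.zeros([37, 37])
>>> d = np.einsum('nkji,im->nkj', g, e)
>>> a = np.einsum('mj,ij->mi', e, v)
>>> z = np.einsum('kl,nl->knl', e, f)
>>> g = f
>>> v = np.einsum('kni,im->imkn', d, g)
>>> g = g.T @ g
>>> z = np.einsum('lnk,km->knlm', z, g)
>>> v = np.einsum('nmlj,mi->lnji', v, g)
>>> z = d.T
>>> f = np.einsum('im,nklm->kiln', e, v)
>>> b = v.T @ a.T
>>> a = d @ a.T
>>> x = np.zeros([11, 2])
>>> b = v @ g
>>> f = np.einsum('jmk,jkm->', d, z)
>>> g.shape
(37, 37)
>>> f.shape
()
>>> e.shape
(11, 37)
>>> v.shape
(3, 3, 3, 37)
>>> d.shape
(3, 3, 3)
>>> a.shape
(3, 3, 11)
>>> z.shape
(3, 3, 3)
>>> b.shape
(3, 3, 3, 37)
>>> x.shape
(11, 2)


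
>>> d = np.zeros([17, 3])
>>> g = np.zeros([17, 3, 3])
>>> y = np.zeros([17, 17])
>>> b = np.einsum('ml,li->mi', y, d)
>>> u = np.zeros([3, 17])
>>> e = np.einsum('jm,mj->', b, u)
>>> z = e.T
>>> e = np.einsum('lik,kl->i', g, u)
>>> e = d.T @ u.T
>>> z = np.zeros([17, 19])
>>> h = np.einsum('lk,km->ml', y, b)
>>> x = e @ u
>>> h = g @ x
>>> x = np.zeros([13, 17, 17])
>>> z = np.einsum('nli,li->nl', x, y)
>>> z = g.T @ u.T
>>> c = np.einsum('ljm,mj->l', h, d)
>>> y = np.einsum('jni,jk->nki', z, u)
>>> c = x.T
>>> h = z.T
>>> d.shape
(17, 3)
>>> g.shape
(17, 3, 3)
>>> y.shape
(3, 17, 3)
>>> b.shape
(17, 3)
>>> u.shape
(3, 17)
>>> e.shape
(3, 3)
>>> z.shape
(3, 3, 3)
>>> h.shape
(3, 3, 3)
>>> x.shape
(13, 17, 17)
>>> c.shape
(17, 17, 13)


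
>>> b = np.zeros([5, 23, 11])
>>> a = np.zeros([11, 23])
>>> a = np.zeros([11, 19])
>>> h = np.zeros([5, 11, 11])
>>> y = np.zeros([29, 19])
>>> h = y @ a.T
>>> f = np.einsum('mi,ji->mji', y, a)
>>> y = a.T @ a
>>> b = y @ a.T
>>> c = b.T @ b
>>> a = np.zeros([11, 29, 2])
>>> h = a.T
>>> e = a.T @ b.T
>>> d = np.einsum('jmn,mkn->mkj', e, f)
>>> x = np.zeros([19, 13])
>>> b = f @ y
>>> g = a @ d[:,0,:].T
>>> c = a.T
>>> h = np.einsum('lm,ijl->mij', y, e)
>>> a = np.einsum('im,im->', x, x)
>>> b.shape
(29, 11, 19)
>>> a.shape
()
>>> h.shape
(19, 2, 29)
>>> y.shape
(19, 19)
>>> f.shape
(29, 11, 19)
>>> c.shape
(2, 29, 11)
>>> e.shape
(2, 29, 19)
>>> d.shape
(29, 11, 2)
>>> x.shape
(19, 13)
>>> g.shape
(11, 29, 29)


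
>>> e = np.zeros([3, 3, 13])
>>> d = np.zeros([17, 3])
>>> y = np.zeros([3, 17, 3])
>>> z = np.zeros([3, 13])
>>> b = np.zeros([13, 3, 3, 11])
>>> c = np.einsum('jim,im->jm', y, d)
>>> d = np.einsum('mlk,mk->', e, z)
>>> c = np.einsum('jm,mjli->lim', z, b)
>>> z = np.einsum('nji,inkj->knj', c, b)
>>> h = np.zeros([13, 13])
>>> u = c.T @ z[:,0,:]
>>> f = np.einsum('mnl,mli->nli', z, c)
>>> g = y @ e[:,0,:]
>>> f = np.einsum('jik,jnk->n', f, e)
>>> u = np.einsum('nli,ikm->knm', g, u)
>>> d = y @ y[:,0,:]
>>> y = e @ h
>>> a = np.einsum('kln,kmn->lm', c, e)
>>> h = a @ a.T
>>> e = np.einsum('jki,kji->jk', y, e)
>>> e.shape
(3, 3)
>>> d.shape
(3, 17, 3)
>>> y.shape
(3, 3, 13)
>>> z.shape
(3, 3, 11)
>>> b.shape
(13, 3, 3, 11)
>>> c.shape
(3, 11, 13)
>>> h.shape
(11, 11)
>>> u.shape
(11, 3, 11)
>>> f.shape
(3,)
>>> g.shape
(3, 17, 13)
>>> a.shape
(11, 3)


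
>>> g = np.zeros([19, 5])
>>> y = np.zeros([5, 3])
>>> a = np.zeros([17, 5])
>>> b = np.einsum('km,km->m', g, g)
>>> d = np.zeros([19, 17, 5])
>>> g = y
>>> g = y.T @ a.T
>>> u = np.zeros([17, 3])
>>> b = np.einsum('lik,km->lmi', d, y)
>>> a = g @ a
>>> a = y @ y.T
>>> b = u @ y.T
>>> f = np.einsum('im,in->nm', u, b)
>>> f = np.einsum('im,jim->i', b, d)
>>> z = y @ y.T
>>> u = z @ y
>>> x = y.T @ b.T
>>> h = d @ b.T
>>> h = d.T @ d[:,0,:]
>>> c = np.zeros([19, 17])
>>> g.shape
(3, 17)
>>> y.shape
(5, 3)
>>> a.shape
(5, 5)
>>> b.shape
(17, 5)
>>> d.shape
(19, 17, 5)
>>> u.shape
(5, 3)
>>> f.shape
(17,)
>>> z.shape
(5, 5)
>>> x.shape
(3, 17)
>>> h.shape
(5, 17, 5)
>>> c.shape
(19, 17)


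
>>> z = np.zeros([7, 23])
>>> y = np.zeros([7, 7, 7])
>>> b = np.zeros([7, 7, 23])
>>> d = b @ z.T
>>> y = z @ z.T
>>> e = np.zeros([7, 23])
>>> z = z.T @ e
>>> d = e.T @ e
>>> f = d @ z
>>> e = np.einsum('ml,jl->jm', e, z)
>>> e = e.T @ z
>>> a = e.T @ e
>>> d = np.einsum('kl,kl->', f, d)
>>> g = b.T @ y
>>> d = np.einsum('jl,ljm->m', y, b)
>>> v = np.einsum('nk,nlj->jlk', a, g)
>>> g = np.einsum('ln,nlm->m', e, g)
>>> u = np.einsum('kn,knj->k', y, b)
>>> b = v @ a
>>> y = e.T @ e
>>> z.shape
(23, 23)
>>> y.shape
(23, 23)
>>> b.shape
(7, 7, 23)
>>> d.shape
(23,)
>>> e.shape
(7, 23)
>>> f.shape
(23, 23)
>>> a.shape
(23, 23)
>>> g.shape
(7,)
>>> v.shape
(7, 7, 23)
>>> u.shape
(7,)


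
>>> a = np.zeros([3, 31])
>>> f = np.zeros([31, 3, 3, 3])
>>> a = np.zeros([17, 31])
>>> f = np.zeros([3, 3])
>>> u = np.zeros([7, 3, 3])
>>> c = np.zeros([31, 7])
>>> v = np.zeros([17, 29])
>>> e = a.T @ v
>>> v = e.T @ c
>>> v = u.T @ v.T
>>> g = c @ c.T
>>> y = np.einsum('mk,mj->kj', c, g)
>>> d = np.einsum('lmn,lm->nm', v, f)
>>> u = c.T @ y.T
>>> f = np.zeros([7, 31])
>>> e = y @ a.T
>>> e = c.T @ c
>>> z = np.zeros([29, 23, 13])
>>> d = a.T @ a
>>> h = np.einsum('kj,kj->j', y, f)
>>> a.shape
(17, 31)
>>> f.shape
(7, 31)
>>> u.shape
(7, 7)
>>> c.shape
(31, 7)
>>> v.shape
(3, 3, 29)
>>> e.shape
(7, 7)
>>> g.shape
(31, 31)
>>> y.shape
(7, 31)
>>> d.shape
(31, 31)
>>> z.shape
(29, 23, 13)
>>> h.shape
(31,)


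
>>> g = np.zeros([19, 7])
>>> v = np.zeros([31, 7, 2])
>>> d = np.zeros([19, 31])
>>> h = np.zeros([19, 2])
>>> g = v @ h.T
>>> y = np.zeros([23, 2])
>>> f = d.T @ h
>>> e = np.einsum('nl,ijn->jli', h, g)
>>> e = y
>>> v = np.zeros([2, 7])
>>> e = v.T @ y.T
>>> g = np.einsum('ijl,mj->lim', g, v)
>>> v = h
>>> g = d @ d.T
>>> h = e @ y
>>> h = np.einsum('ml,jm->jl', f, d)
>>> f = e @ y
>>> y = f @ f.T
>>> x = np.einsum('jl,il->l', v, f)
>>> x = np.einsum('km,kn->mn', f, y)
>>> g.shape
(19, 19)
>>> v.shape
(19, 2)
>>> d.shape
(19, 31)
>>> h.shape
(19, 2)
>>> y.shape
(7, 7)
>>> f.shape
(7, 2)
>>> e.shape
(7, 23)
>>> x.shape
(2, 7)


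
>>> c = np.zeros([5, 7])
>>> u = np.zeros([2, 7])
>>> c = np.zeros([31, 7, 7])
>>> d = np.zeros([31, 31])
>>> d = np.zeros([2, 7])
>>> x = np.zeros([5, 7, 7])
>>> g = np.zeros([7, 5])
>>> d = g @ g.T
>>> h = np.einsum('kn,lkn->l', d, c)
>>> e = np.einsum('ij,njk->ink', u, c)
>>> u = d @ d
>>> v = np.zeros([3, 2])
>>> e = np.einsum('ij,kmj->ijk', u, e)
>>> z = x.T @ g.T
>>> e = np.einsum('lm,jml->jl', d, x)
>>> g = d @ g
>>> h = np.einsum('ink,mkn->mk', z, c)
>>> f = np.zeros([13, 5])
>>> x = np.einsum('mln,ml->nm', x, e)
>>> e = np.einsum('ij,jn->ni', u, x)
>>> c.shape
(31, 7, 7)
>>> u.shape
(7, 7)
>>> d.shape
(7, 7)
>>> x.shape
(7, 5)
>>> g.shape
(7, 5)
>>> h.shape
(31, 7)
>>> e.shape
(5, 7)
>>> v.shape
(3, 2)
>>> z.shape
(7, 7, 7)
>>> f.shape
(13, 5)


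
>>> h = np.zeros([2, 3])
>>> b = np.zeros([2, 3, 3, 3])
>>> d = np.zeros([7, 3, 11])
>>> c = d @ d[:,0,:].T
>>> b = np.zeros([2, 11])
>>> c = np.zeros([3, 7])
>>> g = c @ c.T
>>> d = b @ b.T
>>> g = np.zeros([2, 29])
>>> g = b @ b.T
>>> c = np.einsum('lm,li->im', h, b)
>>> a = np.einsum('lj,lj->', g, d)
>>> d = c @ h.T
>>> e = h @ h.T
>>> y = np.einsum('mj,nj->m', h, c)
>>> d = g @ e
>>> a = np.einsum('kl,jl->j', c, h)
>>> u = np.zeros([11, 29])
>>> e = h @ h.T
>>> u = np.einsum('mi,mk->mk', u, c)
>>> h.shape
(2, 3)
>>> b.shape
(2, 11)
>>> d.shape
(2, 2)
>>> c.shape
(11, 3)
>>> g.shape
(2, 2)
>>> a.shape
(2,)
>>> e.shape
(2, 2)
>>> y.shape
(2,)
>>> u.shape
(11, 3)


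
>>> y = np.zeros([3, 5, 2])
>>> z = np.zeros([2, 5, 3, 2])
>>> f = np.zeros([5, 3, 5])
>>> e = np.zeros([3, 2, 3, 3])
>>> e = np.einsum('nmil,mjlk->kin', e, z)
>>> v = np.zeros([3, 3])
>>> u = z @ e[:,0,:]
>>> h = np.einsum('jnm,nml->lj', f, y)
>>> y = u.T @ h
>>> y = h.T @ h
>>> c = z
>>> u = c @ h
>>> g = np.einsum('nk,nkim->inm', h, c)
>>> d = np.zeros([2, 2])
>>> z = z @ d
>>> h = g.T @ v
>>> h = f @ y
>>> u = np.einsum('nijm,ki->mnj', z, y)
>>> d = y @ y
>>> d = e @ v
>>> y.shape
(5, 5)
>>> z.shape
(2, 5, 3, 2)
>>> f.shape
(5, 3, 5)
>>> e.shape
(2, 3, 3)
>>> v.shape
(3, 3)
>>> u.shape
(2, 2, 3)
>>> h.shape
(5, 3, 5)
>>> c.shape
(2, 5, 3, 2)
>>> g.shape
(3, 2, 2)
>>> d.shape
(2, 3, 3)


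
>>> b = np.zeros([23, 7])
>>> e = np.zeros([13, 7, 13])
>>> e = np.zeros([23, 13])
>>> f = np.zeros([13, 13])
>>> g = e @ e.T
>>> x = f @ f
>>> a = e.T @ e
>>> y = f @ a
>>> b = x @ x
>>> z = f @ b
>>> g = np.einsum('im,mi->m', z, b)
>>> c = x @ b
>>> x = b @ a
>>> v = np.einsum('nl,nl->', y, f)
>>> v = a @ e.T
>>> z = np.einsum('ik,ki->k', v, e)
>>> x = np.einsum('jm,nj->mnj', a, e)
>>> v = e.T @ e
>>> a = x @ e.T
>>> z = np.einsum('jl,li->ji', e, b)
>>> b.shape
(13, 13)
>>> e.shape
(23, 13)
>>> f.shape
(13, 13)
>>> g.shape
(13,)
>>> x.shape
(13, 23, 13)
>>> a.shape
(13, 23, 23)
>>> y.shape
(13, 13)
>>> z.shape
(23, 13)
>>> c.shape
(13, 13)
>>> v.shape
(13, 13)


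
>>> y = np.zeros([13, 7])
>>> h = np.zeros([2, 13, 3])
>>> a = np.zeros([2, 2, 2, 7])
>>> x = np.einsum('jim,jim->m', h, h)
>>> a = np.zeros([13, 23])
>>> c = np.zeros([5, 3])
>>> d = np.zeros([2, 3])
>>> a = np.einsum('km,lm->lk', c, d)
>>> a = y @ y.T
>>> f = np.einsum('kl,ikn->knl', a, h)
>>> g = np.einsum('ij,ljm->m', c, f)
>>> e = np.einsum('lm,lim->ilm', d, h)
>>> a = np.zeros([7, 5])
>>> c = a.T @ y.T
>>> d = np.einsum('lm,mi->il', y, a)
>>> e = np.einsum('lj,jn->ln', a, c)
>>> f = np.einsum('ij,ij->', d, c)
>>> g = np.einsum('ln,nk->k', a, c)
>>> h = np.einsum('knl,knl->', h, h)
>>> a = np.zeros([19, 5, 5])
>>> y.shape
(13, 7)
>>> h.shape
()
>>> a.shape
(19, 5, 5)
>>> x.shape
(3,)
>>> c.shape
(5, 13)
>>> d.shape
(5, 13)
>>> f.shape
()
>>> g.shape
(13,)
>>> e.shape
(7, 13)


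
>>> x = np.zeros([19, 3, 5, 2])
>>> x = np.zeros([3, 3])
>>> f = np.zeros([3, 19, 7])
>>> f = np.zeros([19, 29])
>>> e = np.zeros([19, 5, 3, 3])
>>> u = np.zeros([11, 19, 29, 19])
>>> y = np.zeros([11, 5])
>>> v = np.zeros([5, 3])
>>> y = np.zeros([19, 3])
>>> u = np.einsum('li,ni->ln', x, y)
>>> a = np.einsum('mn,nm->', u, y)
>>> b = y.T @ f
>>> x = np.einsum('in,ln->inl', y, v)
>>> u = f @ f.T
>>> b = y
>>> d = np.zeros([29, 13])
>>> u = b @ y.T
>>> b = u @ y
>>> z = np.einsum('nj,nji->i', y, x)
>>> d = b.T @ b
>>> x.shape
(19, 3, 5)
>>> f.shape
(19, 29)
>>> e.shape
(19, 5, 3, 3)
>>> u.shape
(19, 19)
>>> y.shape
(19, 3)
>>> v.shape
(5, 3)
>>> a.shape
()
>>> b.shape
(19, 3)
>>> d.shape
(3, 3)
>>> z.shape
(5,)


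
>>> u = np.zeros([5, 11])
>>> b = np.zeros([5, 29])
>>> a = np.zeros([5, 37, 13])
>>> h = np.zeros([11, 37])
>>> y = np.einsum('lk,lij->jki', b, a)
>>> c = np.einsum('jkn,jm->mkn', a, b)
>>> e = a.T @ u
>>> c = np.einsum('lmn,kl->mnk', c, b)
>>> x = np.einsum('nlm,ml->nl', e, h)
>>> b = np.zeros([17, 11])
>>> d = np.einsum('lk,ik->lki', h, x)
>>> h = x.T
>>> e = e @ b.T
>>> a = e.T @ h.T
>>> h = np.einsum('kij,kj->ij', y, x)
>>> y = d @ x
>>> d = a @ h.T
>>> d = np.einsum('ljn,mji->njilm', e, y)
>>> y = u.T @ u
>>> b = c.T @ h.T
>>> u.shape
(5, 11)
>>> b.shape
(5, 13, 29)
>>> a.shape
(17, 37, 37)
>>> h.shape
(29, 37)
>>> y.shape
(11, 11)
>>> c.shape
(37, 13, 5)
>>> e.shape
(13, 37, 17)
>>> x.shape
(13, 37)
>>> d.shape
(17, 37, 37, 13, 11)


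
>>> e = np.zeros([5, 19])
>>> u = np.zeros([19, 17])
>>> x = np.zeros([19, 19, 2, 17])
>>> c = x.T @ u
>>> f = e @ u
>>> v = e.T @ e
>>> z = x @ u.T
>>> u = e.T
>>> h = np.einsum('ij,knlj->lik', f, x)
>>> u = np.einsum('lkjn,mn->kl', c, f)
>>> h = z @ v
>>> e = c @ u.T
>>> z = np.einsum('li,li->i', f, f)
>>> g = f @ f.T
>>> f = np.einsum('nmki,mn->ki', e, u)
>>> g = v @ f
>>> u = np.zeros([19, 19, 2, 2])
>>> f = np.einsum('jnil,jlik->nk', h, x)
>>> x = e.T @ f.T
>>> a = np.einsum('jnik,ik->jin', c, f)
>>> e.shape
(17, 2, 19, 2)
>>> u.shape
(19, 19, 2, 2)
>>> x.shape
(2, 19, 2, 19)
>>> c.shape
(17, 2, 19, 17)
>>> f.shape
(19, 17)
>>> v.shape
(19, 19)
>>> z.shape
(17,)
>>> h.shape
(19, 19, 2, 19)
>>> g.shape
(19, 2)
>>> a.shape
(17, 19, 2)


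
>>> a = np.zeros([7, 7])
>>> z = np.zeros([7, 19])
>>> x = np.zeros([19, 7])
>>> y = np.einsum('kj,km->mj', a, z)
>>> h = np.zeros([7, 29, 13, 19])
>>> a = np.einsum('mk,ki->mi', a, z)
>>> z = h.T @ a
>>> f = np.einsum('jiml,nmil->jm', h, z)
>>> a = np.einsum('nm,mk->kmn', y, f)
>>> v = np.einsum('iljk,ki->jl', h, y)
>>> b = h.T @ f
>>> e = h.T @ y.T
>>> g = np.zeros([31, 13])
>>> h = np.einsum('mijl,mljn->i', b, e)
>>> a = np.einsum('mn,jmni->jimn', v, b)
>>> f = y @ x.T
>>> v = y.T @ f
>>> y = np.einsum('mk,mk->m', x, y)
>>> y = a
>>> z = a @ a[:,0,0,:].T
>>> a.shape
(19, 13, 13, 29)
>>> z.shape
(19, 13, 13, 19)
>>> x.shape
(19, 7)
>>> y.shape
(19, 13, 13, 29)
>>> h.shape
(13,)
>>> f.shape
(19, 19)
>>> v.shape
(7, 19)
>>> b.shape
(19, 13, 29, 13)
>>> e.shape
(19, 13, 29, 19)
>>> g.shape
(31, 13)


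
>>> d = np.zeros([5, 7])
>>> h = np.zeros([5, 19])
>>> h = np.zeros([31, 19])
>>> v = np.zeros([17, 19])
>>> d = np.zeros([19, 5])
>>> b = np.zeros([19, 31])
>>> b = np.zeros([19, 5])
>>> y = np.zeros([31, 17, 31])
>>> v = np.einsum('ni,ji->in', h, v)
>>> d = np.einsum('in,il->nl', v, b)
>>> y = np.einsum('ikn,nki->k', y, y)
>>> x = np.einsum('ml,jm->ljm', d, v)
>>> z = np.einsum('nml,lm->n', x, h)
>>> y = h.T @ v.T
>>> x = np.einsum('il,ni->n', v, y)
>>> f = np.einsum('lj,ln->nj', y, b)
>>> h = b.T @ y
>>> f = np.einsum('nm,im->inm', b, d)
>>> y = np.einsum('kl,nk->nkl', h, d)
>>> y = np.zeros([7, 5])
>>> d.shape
(31, 5)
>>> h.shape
(5, 19)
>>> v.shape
(19, 31)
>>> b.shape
(19, 5)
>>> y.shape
(7, 5)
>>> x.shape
(19,)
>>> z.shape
(5,)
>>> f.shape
(31, 19, 5)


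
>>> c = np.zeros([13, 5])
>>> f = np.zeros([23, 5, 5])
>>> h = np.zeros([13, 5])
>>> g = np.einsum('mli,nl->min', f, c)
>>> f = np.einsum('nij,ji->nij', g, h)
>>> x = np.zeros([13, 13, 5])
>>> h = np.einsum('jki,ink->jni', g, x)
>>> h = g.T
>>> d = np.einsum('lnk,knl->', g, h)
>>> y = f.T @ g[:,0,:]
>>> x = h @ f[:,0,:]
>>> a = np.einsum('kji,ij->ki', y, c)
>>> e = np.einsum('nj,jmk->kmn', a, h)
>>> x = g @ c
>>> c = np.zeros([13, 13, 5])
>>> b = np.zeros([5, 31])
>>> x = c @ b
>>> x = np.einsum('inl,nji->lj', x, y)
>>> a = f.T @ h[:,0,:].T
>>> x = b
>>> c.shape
(13, 13, 5)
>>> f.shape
(23, 5, 13)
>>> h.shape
(13, 5, 23)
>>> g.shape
(23, 5, 13)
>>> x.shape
(5, 31)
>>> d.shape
()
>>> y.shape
(13, 5, 13)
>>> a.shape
(13, 5, 13)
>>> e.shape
(23, 5, 13)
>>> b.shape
(5, 31)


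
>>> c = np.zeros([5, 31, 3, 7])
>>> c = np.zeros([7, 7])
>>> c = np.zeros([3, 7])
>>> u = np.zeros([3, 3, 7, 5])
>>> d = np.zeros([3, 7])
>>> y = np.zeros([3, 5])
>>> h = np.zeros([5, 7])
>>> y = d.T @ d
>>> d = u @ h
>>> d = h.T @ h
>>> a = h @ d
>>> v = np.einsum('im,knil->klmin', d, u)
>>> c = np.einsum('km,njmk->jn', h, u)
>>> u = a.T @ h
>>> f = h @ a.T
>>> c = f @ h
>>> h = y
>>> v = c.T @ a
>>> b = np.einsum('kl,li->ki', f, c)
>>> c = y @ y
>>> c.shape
(7, 7)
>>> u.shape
(7, 7)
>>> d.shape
(7, 7)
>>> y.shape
(7, 7)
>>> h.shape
(7, 7)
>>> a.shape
(5, 7)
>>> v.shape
(7, 7)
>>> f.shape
(5, 5)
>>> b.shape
(5, 7)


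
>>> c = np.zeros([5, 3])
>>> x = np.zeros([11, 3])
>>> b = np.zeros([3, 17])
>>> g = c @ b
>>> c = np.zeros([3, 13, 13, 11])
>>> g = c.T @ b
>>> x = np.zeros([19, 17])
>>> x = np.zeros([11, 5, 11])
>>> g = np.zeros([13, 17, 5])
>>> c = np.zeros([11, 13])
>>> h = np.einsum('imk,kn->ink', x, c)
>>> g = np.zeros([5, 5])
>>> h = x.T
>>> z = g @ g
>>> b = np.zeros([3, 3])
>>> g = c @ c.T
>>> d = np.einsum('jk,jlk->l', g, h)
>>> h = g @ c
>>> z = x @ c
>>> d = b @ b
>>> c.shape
(11, 13)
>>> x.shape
(11, 5, 11)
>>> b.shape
(3, 3)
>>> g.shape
(11, 11)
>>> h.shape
(11, 13)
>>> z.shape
(11, 5, 13)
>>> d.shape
(3, 3)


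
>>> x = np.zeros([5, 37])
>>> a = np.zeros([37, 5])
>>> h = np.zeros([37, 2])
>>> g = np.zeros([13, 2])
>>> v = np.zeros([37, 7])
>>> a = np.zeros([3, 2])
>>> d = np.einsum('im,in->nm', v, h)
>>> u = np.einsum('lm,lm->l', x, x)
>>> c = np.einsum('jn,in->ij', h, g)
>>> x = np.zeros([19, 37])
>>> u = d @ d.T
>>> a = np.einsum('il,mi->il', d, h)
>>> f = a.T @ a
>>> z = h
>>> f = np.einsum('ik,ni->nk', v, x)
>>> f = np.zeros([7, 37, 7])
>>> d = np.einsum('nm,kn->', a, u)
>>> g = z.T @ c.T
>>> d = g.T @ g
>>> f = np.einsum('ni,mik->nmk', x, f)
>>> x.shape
(19, 37)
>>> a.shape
(2, 7)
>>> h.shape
(37, 2)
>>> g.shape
(2, 13)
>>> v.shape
(37, 7)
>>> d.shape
(13, 13)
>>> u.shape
(2, 2)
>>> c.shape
(13, 37)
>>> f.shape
(19, 7, 7)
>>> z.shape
(37, 2)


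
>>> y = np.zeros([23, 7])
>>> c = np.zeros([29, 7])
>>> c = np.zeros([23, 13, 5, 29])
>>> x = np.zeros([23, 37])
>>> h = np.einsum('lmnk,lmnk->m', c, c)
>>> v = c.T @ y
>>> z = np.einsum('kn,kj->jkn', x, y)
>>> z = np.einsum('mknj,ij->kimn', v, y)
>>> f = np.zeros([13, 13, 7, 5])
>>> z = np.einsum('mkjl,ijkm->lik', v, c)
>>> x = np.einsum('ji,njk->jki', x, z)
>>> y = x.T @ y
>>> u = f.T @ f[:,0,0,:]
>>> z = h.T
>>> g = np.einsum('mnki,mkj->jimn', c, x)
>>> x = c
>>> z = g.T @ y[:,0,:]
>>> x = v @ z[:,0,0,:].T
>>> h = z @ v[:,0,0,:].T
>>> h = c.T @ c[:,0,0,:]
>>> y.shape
(37, 5, 7)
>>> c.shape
(23, 13, 5, 29)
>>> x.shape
(29, 5, 13, 13)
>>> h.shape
(29, 5, 13, 29)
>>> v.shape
(29, 5, 13, 7)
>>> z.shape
(13, 23, 29, 7)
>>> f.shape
(13, 13, 7, 5)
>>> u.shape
(5, 7, 13, 5)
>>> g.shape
(37, 29, 23, 13)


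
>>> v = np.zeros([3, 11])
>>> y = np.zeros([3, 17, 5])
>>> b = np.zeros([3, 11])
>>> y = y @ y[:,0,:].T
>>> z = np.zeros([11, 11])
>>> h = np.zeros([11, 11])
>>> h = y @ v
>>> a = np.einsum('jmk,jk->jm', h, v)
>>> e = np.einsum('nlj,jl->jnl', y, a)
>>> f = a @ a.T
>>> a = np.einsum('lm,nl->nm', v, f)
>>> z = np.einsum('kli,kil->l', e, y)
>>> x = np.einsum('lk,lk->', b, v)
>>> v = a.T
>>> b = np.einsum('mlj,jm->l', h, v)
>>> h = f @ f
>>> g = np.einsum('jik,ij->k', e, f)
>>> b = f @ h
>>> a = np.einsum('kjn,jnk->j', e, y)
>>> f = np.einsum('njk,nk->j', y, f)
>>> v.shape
(11, 3)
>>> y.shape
(3, 17, 3)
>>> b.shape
(3, 3)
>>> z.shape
(3,)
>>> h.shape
(3, 3)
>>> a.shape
(3,)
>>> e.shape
(3, 3, 17)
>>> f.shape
(17,)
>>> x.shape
()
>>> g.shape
(17,)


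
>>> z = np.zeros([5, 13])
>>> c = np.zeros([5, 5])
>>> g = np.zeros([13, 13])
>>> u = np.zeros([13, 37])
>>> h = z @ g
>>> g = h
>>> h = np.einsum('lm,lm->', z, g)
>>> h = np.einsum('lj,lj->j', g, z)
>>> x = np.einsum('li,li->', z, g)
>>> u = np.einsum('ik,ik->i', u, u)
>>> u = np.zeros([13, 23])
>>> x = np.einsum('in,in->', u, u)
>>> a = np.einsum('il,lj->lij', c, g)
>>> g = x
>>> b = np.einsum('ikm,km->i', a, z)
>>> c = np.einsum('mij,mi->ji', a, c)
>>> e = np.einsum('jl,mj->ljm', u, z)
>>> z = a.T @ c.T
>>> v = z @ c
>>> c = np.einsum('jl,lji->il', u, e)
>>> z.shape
(13, 5, 13)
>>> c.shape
(5, 23)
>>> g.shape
()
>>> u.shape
(13, 23)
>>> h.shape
(13,)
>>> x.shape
()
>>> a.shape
(5, 5, 13)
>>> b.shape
(5,)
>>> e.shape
(23, 13, 5)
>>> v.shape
(13, 5, 5)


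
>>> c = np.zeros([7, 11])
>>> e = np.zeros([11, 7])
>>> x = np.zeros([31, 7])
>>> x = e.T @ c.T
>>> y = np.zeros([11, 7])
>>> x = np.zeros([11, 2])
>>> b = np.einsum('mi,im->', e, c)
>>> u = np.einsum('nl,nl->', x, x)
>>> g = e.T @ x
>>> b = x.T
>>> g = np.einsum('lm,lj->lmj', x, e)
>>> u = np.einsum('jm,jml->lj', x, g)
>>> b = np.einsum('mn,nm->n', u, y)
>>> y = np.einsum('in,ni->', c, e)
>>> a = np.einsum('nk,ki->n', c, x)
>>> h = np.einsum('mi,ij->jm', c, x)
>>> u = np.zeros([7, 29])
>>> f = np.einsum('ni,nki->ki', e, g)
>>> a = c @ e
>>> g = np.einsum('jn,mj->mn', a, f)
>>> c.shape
(7, 11)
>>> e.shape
(11, 7)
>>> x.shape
(11, 2)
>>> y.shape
()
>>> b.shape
(11,)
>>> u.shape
(7, 29)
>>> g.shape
(2, 7)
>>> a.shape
(7, 7)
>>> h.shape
(2, 7)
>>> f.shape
(2, 7)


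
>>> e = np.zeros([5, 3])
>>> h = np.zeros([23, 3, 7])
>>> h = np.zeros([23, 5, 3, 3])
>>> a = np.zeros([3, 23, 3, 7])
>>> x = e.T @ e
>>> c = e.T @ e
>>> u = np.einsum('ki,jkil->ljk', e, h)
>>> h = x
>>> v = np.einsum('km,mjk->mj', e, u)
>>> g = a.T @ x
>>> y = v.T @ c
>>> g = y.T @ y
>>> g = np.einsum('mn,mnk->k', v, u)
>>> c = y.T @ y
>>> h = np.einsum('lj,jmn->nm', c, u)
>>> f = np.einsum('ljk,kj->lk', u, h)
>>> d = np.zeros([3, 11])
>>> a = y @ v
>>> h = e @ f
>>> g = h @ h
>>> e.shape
(5, 3)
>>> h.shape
(5, 5)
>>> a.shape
(23, 23)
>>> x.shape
(3, 3)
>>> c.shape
(3, 3)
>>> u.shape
(3, 23, 5)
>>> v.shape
(3, 23)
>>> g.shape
(5, 5)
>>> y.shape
(23, 3)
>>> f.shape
(3, 5)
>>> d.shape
(3, 11)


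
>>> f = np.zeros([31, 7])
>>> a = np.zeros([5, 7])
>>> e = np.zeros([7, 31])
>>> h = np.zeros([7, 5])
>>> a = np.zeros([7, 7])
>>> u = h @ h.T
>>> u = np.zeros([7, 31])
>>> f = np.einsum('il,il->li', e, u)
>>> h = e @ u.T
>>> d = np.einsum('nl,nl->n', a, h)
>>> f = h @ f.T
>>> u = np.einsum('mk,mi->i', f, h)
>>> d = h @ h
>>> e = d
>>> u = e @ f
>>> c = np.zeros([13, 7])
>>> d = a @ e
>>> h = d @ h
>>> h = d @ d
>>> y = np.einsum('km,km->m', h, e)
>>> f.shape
(7, 31)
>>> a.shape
(7, 7)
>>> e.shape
(7, 7)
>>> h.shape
(7, 7)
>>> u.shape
(7, 31)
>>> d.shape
(7, 7)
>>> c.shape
(13, 7)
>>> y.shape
(7,)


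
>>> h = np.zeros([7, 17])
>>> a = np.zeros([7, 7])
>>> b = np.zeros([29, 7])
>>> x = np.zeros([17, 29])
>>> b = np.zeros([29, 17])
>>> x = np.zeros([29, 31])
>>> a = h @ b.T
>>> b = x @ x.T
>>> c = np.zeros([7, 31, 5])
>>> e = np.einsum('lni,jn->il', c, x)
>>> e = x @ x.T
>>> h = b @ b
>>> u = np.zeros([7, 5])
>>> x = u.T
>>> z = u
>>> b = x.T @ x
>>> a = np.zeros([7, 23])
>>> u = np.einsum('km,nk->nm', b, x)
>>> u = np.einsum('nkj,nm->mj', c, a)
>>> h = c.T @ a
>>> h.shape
(5, 31, 23)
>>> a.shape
(7, 23)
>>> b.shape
(7, 7)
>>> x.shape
(5, 7)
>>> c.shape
(7, 31, 5)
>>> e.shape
(29, 29)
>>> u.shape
(23, 5)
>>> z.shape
(7, 5)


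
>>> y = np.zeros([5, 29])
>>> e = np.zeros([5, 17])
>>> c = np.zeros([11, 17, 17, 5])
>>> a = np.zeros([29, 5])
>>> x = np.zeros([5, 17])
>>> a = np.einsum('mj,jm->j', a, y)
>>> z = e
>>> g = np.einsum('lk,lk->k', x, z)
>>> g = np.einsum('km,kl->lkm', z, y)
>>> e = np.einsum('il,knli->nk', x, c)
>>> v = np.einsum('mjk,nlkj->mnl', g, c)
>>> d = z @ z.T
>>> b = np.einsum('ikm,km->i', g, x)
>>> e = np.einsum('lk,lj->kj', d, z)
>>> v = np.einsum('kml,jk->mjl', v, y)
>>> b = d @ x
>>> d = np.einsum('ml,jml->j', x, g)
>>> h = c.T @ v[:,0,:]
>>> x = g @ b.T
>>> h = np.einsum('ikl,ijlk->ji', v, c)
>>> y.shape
(5, 29)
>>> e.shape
(5, 17)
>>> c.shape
(11, 17, 17, 5)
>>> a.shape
(5,)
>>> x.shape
(29, 5, 5)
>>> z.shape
(5, 17)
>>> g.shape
(29, 5, 17)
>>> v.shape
(11, 5, 17)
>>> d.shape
(29,)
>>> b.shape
(5, 17)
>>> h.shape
(17, 11)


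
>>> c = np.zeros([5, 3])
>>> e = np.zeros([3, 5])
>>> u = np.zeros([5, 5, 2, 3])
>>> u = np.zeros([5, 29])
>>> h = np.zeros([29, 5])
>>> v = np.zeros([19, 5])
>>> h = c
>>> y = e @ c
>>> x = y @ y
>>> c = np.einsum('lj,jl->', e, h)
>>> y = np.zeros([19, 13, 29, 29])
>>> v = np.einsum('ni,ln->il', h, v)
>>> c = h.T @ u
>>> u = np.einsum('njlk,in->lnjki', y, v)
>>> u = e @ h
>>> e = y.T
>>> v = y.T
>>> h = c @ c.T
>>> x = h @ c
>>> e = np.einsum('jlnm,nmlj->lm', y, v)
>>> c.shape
(3, 29)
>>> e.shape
(13, 29)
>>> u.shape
(3, 3)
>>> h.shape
(3, 3)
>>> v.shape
(29, 29, 13, 19)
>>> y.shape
(19, 13, 29, 29)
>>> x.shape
(3, 29)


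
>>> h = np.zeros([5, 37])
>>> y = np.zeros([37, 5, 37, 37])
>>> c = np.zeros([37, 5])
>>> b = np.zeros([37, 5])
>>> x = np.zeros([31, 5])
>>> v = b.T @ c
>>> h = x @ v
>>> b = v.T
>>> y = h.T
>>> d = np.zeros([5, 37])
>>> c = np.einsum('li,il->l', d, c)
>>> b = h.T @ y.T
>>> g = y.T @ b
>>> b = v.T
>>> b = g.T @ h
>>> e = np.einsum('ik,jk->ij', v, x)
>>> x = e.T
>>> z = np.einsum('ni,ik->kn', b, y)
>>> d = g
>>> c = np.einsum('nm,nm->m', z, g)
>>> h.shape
(31, 5)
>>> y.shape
(5, 31)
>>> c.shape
(5,)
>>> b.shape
(5, 5)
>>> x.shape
(31, 5)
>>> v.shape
(5, 5)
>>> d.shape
(31, 5)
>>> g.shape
(31, 5)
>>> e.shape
(5, 31)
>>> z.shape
(31, 5)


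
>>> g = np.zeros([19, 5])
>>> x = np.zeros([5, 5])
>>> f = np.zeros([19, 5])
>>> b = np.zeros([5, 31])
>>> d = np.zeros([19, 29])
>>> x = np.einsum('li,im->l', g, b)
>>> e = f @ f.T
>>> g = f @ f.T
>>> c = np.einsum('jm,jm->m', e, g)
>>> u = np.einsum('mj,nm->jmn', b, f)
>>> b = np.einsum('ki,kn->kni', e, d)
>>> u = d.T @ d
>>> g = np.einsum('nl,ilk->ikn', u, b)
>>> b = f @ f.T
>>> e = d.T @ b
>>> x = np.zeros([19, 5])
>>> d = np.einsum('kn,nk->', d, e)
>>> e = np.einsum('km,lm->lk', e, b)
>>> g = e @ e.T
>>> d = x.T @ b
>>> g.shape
(19, 19)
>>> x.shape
(19, 5)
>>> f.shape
(19, 5)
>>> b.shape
(19, 19)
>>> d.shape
(5, 19)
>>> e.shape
(19, 29)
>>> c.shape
(19,)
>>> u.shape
(29, 29)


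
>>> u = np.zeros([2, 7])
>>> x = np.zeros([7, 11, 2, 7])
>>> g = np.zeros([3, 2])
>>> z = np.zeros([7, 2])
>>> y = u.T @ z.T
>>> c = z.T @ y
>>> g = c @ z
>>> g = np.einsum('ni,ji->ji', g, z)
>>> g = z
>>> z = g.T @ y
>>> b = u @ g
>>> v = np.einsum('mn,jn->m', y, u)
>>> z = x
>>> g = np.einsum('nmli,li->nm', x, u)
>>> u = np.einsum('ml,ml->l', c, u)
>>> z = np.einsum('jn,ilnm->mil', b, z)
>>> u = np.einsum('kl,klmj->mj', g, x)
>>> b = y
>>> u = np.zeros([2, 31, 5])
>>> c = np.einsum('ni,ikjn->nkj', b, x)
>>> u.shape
(2, 31, 5)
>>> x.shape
(7, 11, 2, 7)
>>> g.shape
(7, 11)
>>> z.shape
(7, 7, 11)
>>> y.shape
(7, 7)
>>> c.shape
(7, 11, 2)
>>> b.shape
(7, 7)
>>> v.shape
(7,)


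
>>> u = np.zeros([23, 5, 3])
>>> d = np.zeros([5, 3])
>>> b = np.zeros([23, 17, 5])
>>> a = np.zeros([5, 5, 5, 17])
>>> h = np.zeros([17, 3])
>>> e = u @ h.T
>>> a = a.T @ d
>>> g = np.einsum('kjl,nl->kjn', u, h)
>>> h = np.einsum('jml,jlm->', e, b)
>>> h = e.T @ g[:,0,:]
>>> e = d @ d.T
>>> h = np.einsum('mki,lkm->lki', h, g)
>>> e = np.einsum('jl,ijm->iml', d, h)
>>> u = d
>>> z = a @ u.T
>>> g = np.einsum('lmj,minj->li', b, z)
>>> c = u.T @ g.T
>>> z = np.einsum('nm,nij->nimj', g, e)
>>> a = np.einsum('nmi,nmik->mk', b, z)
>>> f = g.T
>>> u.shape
(5, 3)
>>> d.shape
(5, 3)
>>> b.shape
(23, 17, 5)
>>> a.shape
(17, 3)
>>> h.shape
(23, 5, 17)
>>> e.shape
(23, 17, 3)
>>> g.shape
(23, 5)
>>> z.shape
(23, 17, 5, 3)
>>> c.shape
(3, 23)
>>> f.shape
(5, 23)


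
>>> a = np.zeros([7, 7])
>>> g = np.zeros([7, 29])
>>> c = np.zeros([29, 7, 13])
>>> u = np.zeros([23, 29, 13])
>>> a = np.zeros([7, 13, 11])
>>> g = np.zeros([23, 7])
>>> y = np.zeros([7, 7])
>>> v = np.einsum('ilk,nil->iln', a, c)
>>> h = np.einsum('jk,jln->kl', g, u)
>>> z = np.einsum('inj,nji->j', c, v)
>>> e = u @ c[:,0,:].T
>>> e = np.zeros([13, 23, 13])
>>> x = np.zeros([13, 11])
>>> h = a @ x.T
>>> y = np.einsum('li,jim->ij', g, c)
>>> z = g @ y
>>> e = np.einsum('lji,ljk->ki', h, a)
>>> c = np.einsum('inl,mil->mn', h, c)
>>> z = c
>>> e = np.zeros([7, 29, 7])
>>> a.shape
(7, 13, 11)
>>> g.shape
(23, 7)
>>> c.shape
(29, 13)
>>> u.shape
(23, 29, 13)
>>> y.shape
(7, 29)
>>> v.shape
(7, 13, 29)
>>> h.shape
(7, 13, 13)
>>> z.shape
(29, 13)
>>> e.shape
(7, 29, 7)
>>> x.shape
(13, 11)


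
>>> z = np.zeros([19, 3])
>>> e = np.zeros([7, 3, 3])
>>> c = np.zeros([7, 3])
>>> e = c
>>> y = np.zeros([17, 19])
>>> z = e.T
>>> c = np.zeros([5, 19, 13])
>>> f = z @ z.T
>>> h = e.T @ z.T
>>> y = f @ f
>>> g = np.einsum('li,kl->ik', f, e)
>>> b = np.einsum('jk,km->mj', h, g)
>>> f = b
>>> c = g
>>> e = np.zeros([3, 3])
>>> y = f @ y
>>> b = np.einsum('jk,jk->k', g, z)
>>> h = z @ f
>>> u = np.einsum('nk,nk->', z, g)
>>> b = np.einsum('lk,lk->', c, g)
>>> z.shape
(3, 7)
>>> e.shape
(3, 3)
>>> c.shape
(3, 7)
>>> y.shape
(7, 3)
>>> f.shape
(7, 3)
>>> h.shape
(3, 3)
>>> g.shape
(3, 7)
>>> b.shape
()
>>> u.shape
()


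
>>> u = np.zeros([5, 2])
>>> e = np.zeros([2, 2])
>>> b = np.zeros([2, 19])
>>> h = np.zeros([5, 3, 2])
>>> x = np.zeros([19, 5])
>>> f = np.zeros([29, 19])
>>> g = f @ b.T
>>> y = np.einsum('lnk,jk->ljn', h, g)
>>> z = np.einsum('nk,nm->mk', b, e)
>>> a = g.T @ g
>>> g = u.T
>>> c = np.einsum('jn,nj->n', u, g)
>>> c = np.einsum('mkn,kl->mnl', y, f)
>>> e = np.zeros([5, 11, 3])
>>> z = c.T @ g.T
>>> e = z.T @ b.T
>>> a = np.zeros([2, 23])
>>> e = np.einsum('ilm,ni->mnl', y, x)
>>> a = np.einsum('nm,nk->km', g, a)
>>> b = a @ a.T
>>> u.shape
(5, 2)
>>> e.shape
(3, 19, 29)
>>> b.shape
(23, 23)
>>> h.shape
(5, 3, 2)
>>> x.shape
(19, 5)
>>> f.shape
(29, 19)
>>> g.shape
(2, 5)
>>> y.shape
(5, 29, 3)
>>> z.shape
(19, 3, 2)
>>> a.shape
(23, 5)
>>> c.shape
(5, 3, 19)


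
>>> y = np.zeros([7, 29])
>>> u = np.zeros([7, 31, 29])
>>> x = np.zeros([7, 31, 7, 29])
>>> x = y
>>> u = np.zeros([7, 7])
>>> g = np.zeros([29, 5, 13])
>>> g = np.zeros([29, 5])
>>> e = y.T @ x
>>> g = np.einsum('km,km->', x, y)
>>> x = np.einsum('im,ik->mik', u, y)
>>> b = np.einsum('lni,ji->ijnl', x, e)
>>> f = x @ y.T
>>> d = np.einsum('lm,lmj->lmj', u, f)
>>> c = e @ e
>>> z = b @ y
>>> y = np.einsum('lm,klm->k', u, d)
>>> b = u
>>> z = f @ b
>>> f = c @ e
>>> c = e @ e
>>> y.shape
(7,)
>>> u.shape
(7, 7)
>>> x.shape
(7, 7, 29)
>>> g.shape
()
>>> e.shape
(29, 29)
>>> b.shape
(7, 7)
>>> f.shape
(29, 29)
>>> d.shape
(7, 7, 7)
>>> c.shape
(29, 29)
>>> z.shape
(7, 7, 7)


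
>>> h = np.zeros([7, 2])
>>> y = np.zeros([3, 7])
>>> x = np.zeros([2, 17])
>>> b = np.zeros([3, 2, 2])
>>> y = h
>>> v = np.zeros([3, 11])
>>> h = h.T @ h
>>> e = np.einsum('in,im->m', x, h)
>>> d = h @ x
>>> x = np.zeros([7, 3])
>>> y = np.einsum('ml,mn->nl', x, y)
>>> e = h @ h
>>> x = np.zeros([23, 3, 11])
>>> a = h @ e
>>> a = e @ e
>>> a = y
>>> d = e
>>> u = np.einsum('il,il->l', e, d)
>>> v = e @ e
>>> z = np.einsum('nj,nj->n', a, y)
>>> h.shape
(2, 2)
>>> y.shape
(2, 3)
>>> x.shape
(23, 3, 11)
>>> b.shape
(3, 2, 2)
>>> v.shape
(2, 2)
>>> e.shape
(2, 2)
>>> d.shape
(2, 2)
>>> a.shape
(2, 3)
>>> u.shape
(2,)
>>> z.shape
(2,)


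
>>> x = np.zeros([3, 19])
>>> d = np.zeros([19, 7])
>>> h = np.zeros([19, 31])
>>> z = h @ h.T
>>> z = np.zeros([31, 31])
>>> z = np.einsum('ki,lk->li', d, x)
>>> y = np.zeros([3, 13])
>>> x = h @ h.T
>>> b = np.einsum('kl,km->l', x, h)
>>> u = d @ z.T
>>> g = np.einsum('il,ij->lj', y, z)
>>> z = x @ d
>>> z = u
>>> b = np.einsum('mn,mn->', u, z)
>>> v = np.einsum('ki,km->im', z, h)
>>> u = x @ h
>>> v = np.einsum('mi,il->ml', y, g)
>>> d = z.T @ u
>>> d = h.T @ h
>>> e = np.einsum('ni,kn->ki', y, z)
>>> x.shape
(19, 19)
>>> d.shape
(31, 31)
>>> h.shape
(19, 31)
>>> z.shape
(19, 3)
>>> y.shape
(3, 13)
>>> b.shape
()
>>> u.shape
(19, 31)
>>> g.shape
(13, 7)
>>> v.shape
(3, 7)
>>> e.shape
(19, 13)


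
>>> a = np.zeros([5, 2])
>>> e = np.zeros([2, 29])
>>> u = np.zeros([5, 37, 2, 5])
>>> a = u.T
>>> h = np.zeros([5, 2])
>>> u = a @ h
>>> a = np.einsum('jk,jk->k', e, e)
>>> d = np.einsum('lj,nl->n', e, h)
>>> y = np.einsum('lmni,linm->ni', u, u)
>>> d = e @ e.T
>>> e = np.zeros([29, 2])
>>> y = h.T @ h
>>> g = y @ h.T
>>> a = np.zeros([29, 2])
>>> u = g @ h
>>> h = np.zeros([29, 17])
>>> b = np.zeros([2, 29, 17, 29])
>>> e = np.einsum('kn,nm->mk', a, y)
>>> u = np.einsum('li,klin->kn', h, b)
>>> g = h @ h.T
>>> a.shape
(29, 2)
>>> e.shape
(2, 29)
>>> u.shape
(2, 29)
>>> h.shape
(29, 17)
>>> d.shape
(2, 2)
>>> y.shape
(2, 2)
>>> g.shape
(29, 29)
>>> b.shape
(2, 29, 17, 29)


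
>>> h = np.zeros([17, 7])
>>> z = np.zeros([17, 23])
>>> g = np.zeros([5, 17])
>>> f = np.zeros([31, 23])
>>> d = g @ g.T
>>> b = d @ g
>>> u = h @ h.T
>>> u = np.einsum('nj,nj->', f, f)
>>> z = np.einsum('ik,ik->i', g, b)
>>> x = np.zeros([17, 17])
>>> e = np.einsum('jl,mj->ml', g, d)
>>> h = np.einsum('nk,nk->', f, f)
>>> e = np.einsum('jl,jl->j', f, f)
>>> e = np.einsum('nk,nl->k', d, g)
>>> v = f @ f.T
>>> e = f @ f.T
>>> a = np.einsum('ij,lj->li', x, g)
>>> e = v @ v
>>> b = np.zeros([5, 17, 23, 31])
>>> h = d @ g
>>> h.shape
(5, 17)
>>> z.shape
(5,)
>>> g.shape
(5, 17)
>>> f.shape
(31, 23)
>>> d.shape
(5, 5)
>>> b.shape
(5, 17, 23, 31)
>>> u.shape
()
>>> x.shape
(17, 17)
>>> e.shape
(31, 31)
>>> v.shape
(31, 31)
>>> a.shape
(5, 17)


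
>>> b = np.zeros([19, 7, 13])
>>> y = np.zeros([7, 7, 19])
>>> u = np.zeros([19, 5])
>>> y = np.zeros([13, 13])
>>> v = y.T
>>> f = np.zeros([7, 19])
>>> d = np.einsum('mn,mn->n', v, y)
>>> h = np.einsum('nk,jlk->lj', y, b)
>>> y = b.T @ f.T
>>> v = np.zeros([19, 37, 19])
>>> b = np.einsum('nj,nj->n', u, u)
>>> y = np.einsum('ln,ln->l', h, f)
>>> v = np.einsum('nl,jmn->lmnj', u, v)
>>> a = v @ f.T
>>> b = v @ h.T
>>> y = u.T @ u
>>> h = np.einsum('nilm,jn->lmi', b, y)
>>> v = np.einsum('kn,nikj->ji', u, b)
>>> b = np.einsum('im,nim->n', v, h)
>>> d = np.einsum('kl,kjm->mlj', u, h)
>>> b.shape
(19,)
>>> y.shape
(5, 5)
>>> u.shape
(19, 5)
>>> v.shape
(7, 37)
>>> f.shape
(7, 19)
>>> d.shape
(37, 5, 7)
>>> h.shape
(19, 7, 37)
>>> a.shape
(5, 37, 19, 7)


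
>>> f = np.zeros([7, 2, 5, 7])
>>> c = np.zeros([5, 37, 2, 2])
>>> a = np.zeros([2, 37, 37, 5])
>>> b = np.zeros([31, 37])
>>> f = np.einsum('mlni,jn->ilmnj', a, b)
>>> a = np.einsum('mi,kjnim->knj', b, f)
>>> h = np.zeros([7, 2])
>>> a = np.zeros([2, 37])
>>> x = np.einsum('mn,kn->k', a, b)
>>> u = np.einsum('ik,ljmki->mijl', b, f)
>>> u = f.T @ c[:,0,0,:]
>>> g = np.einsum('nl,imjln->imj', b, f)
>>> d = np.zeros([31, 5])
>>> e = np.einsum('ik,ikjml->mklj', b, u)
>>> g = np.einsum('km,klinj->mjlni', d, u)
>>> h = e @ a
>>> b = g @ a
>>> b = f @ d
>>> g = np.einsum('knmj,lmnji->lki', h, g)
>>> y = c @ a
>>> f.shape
(5, 37, 2, 37, 31)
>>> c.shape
(5, 37, 2, 2)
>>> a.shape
(2, 37)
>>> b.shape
(5, 37, 2, 37, 5)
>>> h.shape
(37, 37, 2, 37)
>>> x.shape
(31,)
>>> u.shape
(31, 37, 2, 37, 2)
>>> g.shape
(5, 37, 2)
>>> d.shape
(31, 5)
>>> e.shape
(37, 37, 2, 2)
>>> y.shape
(5, 37, 2, 37)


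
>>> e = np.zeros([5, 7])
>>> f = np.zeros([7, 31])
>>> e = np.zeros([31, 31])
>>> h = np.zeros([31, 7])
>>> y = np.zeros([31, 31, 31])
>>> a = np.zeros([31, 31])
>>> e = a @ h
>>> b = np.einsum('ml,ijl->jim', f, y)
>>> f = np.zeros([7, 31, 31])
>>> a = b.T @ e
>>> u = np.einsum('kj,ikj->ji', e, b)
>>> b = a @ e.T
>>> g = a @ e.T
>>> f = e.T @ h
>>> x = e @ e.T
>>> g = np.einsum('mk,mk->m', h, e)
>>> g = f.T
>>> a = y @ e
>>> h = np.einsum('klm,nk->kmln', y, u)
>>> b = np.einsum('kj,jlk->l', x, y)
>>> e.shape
(31, 7)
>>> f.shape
(7, 7)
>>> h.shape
(31, 31, 31, 7)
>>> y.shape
(31, 31, 31)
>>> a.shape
(31, 31, 7)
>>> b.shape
(31,)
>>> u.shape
(7, 31)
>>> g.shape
(7, 7)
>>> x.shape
(31, 31)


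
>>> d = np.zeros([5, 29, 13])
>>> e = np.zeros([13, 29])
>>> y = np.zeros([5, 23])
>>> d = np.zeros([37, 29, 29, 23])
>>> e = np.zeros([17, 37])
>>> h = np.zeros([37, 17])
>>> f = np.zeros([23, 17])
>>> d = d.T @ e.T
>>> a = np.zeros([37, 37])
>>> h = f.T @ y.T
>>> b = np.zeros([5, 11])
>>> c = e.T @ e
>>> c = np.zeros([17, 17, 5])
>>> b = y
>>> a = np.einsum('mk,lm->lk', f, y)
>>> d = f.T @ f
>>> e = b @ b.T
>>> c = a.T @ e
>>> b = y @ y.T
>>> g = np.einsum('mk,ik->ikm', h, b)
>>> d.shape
(17, 17)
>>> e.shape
(5, 5)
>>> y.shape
(5, 23)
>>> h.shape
(17, 5)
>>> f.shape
(23, 17)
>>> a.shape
(5, 17)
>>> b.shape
(5, 5)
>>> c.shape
(17, 5)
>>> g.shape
(5, 5, 17)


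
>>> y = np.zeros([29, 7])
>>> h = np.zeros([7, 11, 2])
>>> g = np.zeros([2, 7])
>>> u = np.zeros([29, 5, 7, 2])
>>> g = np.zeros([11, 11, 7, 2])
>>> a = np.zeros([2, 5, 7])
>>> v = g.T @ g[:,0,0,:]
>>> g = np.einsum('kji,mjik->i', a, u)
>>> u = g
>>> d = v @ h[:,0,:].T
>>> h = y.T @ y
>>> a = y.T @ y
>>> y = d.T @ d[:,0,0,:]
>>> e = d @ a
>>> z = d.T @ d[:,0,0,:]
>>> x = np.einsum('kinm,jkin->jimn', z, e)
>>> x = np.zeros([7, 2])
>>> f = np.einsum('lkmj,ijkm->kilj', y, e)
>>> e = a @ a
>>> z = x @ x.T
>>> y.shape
(7, 11, 7, 7)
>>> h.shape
(7, 7)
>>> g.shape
(7,)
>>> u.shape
(7,)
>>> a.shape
(7, 7)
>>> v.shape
(2, 7, 11, 2)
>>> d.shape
(2, 7, 11, 7)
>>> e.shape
(7, 7)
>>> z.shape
(7, 7)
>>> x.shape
(7, 2)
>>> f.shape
(11, 2, 7, 7)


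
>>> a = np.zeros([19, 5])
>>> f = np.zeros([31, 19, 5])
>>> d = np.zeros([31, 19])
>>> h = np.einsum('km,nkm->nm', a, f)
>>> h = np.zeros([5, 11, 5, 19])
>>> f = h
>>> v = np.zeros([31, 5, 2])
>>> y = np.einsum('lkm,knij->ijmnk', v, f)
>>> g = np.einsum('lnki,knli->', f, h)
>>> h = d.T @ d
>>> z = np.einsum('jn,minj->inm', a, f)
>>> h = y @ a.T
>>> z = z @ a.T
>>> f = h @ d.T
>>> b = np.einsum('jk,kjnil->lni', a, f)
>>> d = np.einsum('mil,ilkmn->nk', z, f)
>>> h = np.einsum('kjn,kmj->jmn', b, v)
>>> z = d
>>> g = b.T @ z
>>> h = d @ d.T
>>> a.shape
(19, 5)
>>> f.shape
(5, 19, 2, 11, 31)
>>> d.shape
(31, 2)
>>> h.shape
(31, 31)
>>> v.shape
(31, 5, 2)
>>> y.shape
(5, 19, 2, 11, 5)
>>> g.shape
(11, 2, 2)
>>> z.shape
(31, 2)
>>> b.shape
(31, 2, 11)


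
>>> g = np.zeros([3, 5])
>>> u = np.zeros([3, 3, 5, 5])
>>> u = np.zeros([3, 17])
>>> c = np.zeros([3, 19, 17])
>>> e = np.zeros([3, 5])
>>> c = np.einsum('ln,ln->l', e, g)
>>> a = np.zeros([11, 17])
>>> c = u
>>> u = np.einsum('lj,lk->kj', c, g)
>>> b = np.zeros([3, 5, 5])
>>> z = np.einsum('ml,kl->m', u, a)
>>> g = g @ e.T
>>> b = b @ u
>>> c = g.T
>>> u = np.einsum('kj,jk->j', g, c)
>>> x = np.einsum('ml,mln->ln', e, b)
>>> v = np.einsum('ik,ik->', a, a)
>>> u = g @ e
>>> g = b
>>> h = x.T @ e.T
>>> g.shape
(3, 5, 17)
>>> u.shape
(3, 5)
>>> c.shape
(3, 3)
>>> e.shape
(3, 5)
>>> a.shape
(11, 17)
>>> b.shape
(3, 5, 17)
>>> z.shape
(5,)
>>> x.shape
(5, 17)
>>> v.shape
()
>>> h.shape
(17, 3)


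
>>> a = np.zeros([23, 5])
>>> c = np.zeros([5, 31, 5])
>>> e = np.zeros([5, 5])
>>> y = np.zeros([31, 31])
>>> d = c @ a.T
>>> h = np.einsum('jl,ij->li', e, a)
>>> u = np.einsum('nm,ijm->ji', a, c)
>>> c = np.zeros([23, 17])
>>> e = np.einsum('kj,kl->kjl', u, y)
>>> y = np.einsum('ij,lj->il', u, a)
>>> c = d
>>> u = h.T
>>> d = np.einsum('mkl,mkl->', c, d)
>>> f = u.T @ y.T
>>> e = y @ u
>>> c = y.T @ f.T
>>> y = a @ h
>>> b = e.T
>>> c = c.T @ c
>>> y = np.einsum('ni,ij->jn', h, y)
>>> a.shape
(23, 5)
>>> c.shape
(5, 5)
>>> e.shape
(31, 5)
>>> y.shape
(23, 5)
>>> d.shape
()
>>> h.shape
(5, 23)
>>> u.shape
(23, 5)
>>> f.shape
(5, 31)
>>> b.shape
(5, 31)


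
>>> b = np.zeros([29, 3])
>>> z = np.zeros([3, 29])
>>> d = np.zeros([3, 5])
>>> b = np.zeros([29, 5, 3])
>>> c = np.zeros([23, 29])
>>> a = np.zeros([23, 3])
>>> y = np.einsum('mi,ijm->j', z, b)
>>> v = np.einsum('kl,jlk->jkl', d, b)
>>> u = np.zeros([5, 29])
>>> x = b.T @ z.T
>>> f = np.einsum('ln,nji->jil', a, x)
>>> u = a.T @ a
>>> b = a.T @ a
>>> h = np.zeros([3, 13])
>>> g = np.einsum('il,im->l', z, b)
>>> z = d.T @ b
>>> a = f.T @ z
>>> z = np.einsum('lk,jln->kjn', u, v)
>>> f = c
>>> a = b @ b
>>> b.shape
(3, 3)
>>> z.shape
(3, 29, 5)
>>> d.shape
(3, 5)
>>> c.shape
(23, 29)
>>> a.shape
(3, 3)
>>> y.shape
(5,)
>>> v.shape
(29, 3, 5)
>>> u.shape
(3, 3)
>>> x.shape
(3, 5, 3)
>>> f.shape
(23, 29)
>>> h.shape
(3, 13)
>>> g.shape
(29,)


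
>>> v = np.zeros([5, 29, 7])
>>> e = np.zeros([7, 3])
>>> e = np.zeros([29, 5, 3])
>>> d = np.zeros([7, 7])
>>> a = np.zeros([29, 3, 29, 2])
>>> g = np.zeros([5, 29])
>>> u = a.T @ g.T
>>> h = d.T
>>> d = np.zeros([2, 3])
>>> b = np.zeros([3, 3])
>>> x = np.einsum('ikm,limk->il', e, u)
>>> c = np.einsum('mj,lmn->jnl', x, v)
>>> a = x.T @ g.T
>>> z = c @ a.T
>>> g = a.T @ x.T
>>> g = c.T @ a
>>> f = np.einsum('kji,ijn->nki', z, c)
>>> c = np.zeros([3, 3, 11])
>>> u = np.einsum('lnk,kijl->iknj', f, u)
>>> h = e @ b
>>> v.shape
(5, 29, 7)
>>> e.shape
(29, 5, 3)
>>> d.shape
(2, 3)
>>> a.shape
(2, 5)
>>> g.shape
(5, 7, 5)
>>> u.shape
(29, 2, 2, 3)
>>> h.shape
(29, 5, 3)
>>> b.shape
(3, 3)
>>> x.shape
(29, 2)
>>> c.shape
(3, 3, 11)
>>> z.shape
(2, 7, 2)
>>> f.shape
(5, 2, 2)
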